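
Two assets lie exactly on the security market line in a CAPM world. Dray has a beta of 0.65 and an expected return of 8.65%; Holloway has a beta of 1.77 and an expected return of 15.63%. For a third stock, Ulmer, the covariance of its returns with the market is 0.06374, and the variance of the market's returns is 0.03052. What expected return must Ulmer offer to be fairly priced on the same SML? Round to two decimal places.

17.61%

MRP = (15.63% − 8.65%) / (1.77 − 0.65) = 6.2321%
R_f = 8.65% − 0.65 × 6.2321% = 4.5991%
β_Ulmer = Cov / Var(R_m) = 0.06374 / 0.03052 = 2.0885
E(R_Ulmer) = R_f + β × MRP = 4.5991% + 2.0885 × 6.2321% = 17.61%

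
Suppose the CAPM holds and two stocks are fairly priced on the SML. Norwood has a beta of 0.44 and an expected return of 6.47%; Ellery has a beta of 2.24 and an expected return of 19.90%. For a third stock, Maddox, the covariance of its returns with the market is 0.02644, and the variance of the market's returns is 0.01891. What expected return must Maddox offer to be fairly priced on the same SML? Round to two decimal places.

13.62%

MRP = (19.90% − 6.47%) / (2.24 − 0.44) = 7.4611%
R_f = 6.47% − 0.44 × 7.4611% = 3.1871%
β_Maddox = Cov / Var(R_m) = 0.02644 / 0.01891 = 1.3982
E(R_Maddox) = R_f + β × MRP = 3.1871% + 1.3982 × 7.4611% = 13.62%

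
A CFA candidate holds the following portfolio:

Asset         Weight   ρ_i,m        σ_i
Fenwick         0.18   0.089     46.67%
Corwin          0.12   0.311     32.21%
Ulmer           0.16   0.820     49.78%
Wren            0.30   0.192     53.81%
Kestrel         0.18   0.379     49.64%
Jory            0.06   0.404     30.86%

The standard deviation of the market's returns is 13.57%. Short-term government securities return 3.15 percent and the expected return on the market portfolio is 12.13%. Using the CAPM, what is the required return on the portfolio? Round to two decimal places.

β_Fenwick = 0.089 × 46.67% / 13.57% = 0.3061
β_Corwin = 0.311 × 32.21% / 13.57% = 0.7382
β_Ulmer = 0.820 × 49.78% / 13.57% = 3.0081
β_Wren = 0.192 × 53.81% / 13.57% = 0.7614
β_Kestrel = 0.379 × 49.64% / 13.57% = 1.3864
β_Jory = 0.404 × 30.86% / 13.57% = 0.9188
β_P = Σ w_i β_i = 0.18×0.3061 + 0.12×0.7382 + 0.16×3.0081 + 0.30×0.7614 + 0.18×1.3864 + 0.06×0.9188 = 1.1581
MRP = 12.13% − 3.15% = 8.98%
E(R_P) = R_f + β_P × MRP = 3.15% + 1.1581 × 8.98% = 13.55%

13.55%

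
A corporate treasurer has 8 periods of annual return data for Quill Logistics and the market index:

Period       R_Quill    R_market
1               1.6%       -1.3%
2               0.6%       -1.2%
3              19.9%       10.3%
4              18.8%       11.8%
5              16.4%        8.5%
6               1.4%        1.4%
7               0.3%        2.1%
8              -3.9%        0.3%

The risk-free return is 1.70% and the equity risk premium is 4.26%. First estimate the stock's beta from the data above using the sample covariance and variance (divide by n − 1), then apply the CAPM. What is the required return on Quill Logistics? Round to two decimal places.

Mean R_i = (1.6 + 0.6 + 19.9 + 18.8 + 16.4 + 1.4 + 0.3 − 3.9) / 8 = 6.8875%
Mean R_m = (-1.3 − 1.2 + 10.3 + 11.8 + 8.5 + 1.4 + 2.1 + 0.3) / 8 = 3.9875%
Σ(R_i − R̄_i)(R_m − R̄_m) = 345.1188  ⇒  Cov = 345.1188 / 7 = 49.3027
Σ(R_m − R̄_m)² = 199.9688  ⇒  Var(R_m) = 199.9688 / 7 = 28.5670
β = Cov / Var(R_m) = 49.3027 / 28.5670 = 1.7259
E(R) = R_f + β × MRP = 1.70% + 1.7259 × 4.26% = 9.05%

9.05%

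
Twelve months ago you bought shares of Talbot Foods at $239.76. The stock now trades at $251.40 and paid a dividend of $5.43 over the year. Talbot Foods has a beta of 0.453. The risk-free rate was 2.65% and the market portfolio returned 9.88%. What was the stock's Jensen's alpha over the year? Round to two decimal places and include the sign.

Realised HPR = (P1 + D1 − P0) / P0 = (251.40 + 5.43 − 239.76) / 239.76 = 17.07 / 239.76 = 7.1196%
MRP = 9.88% − 2.65% = 7.23%
CAPM required = R_f + β·MRP = 2.65% + 0.453 × 7.23% = 5.92519%
α = realised − required = 7.1196% − 5.92519% = +1.19%

+1.19%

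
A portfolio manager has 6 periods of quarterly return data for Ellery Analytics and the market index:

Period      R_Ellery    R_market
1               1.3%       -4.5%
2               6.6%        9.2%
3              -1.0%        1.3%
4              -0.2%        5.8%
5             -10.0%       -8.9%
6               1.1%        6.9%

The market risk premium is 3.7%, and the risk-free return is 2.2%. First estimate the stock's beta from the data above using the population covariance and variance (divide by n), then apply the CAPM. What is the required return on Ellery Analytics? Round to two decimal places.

4.45%

Mean R_i = (1.3 + 6.6 − 1.0 − 0.2 − 10.0 + 1.1) / 6 = -0.3667%
Mean R_m = (-4.5 + 9.2 + 1.3 + 5.8 − 8.9 + 6.9) / 6 = 1.6333%
Σ(R_i − R̄_i)(R_m − R̄_m) = 152.5933  ⇒  Cov = 152.5933 / 6 = 25.4322
Σ(R_m − R̄_m)² = 251.0333  ⇒  Var(R_m) = 251.0333 / 6 = 41.8389
β = Cov / Var(R_m) = 25.4322 / 41.8389 = 0.6079
E(R) = R_f + β × MRP = 2.2% + 0.6079 × 3.7% = 4.45%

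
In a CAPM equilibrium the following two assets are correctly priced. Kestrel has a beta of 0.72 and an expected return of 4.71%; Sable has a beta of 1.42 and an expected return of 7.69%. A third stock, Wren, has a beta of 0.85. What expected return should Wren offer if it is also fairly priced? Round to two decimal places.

MRP (SML slope) = (7.69% − 4.71%) / (1.42 − 0.72) = 2.98% / 0.70 = 4.2571%
R_f (intercept) = 4.71% − 0.72 × 4.2571% = 1.6449%
E(R_Wren) = R_f + β × MRP = 1.6449% + 0.85 × 4.2571% = 5.26%

5.26%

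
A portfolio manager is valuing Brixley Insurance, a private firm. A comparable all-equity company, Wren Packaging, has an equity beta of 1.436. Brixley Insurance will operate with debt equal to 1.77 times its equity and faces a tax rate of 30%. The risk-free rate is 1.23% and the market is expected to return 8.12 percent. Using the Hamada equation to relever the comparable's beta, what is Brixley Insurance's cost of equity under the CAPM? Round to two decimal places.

23.38%

β_L = β_U × [1 + (1 − t)(D/E)] = 1.436 × [1 + (1 − 0.30) × 1.77]
    = 1.436 × [1 + 0.70 × 1.77] = 1.436 × 2.2390 = 3.2152
MRP = 8.12% − 1.23% = 6.89%
E(R) = R_f + β_L × MRP = 1.23% + 3.2152 × 6.89% = 23.38%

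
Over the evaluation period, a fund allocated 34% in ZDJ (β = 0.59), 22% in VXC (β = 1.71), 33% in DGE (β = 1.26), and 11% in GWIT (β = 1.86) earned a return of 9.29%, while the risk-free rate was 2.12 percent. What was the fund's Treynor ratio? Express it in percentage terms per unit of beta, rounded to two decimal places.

5.99%

β_P = 0.34×0.59 + 0.22×1.71 + 0.33×1.26 + 0.11×1.86 = 1.1972
Treynor = (R_P − R_f) / β_P = (9.29% − 2.12%) / 1.1972 = 7.17% / 1.1972 = 5.99%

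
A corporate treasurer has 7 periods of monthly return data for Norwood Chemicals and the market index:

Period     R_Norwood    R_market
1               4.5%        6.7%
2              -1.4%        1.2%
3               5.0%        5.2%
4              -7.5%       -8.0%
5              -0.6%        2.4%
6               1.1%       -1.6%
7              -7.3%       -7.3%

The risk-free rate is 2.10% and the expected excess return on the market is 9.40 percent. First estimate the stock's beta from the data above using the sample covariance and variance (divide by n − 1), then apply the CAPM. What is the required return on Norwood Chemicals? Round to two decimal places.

Mean R_i = (4.5 − 1.4 + 5.0 − 7.5 − 0.6 + 1.1 − 7.3) / 7 = -0.8857%
Mean R_m = (6.7 + 1.2 + 5.2 − 8.0 + 2.4 − 1.6 − 7.3) / 7 = -0.2000%
Σ(R_i − R̄_i)(R_m − R̄_m) = 163.3200  ⇒  Cov = 163.3200 / 6 = 27.2200
Σ(R_m − R̄_m)² = 198.7000  ⇒  Var(R_m) = 198.7000 / 6 = 33.1167
β = Cov / Var(R_m) = 27.2200 / 33.1167 = 0.8219
E(R) = R_f + β × MRP = 2.10% + 0.8219 × 9.40% = 9.83%

9.83%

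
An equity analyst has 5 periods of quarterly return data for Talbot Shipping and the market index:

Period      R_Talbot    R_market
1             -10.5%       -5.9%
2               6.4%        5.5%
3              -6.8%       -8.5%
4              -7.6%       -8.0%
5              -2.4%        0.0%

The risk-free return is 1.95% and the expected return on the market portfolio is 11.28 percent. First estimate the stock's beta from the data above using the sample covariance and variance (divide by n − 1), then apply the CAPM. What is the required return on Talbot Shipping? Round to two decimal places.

11.34%

Mean R_i = (-10.5 + 6.4 − 6.8 − 7.6 − 2.4) / 5 = -4.1800%
Mean R_m = (-5.9 + 5.5 − 8.5 − 8.0 + 0.0) / 5 = -3.3800%
Σ(R_i − R̄_i)(R_m − R̄_m) = 145.1080  ⇒  Cov = 145.1080 / 4 = 36.2770
Σ(R_m − R̄_m)² = 144.1880  ⇒  Var(R_m) = 144.1880 / 4 = 36.0470
β = Cov / Var(R_m) = 36.2770 / 36.0470 = 1.0064
MRP = 11.28% − 1.95% = 9.33%
E(R) = R_f + β × MRP = 1.95% + 1.0064 × 9.33% = 11.34%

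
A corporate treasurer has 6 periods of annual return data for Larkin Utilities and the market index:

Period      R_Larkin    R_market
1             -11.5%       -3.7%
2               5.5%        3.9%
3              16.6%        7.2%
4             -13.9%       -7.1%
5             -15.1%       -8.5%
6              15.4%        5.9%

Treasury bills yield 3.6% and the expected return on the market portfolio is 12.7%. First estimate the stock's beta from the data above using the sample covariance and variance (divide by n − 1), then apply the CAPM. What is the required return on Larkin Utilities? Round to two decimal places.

Mean R_i = (-11.5 + 5.5 + 16.6 − 13.9 − 15.1 + 15.4) / 6 = -0.5000%
Mean R_m = (-3.7 + 3.9 + 7.2 − 7.1 − 8.5 + 5.9) / 6 = -0.3833%
Σ(R_i − R̄_i)(R_m − R̄_m) = 500.2700  ⇒  Cov = 500.2700 / 5 = 100.0540
Σ(R_m − R̄_m)² = 237.3283  ⇒  Var(R_m) = 237.3283 / 5 = 47.4657
β = Cov / Var(R_m) = 100.0540 / 47.4657 = 2.1079
MRP = 12.7% − 3.6% = 9.10%
E(R) = R_f + β × MRP = 3.6% + 2.1079 × 9.1% = 22.78%

22.78%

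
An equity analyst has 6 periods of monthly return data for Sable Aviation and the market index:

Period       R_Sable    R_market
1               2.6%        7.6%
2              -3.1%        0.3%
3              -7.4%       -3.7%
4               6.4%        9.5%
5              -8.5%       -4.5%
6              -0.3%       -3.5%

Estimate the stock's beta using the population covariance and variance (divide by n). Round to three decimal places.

Mean R_i = (2.6 − 3.1 − 7.4 + 6.4 − 8.5 − 0.3) / 6 = -1.7167%
Mean R_m = (7.6 + 0.3 − 3.7 + 9.5 − 4.5 − 3.5) / 6 = 0.9500%
Σ(R_i − R̄_i)(R_m − R̄_m) = 156.0950  ⇒  Cov = 156.0950 / 6 = 26.0158
Σ(R_m − R̄_m)² = 188.8750  ⇒  Var(R_m) = 188.8750 / 6 = 31.4792
β = Cov / Var(R_m) = 26.0158 / 31.4792 = 0.8264

0.826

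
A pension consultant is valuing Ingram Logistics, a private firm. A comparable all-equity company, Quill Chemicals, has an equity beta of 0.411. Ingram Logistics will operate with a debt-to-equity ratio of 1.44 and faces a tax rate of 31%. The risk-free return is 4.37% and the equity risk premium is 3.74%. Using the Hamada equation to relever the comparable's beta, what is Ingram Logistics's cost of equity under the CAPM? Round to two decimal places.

7.43%

β_L = β_U × [1 + (1 − t)(D/E)] = 0.411 × [1 + (1 − 0.31) × 1.44]
    = 0.411 × [1 + 0.69 × 1.44] = 0.411 × 1.9936 = 0.8194
E(R) = R_f + β_L × MRP = 4.37% + 0.8194 × 3.74% = 7.43%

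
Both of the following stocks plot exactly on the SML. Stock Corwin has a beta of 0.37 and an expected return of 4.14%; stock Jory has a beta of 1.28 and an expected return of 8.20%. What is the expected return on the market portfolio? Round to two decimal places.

6.95%

Both satisfy E(R) = R_f + β·MRP, so the slope of the SML is
MRP = (8.20% − 4.14%) / (1.28 − 0.37) = 4.06% / 0.91 = 4.4615%
R_f = E(R_Corwin) − β_Corwin·MRP = 4.14% − 0.37 × 4.4615% = 2.4892%
E(R_m) = R_f + MRP = 2.4892% + 4.4615% = 6.95%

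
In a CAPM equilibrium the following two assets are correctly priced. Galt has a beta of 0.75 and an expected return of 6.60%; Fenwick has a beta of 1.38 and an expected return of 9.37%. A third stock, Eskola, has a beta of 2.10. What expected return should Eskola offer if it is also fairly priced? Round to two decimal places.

12.54%

MRP (SML slope) = (9.37% − 6.60%) / (1.38 − 0.75) = 2.77% / 0.63 = 4.3968%
R_f (intercept) = 6.60% − 0.75 × 4.3968% = 3.3024%
E(R_Eskola) = R_f + β × MRP = 3.3024% + 2.10 × 4.3968% = 12.54%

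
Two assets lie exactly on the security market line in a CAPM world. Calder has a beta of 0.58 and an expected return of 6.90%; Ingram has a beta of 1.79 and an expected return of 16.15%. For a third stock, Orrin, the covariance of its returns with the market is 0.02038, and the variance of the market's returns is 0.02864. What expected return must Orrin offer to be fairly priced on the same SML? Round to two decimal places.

MRP = (16.15% − 6.90%) / (1.79 − 0.58) = 7.6446%
R_f = 6.90% − 0.58 × 7.6446% = 2.4661%
β_Orrin = Cov / Var(R_m) = 0.02038 / 0.02864 = 0.7116
E(R_Orrin) = R_f + β × MRP = 2.4661% + 0.7116 × 7.6446% = 7.91%

7.91%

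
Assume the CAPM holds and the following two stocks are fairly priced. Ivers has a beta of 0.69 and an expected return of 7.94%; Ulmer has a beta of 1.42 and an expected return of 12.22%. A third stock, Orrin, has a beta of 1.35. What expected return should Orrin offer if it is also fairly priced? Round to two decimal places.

MRP (SML slope) = (12.22% − 7.94%) / (1.42 − 0.69) = 4.28% / 0.73 = 5.8630%
R_f (intercept) = 7.94% − 0.69 × 5.8630% = 3.8945%
E(R_Orrin) = R_f + β × MRP = 3.8945% + 1.35 × 5.8630% = 11.81%

11.81%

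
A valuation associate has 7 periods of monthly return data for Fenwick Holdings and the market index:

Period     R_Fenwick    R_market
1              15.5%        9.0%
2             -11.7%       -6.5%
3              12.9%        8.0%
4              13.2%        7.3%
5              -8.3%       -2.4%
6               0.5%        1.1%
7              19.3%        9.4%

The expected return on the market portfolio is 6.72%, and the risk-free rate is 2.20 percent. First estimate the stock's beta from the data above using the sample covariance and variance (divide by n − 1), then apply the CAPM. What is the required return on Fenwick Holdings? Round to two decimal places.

Mean R_i = (15.5 − 11.7 + 12.9 + 13.2 − 8.3 + 0.5 + 19.3) / 7 = 5.9143%
Mean R_m = (9.0 − 6.5 + 8.0 + 7.3 − 2.4 + 1.1 + 9.4) / 7 = 3.7000%
Σ(R_i − R̄_i)(R_m − R̄_m) = 463.8200  ⇒  Cov = 463.8200 / 6 = 77.3033
Σ(R_m − R̄_m)² = 240.0400  ⇒  Var(R_m) = 240.0400 / 6 = 40.0067
β = Cov / Var(R_m) = 77.3033 / 40.0067 = 1.9323
MRP = 6.72% − 2.20% = 4.52%
E(R) = R_f + β × MRP = 2.20% + 1.9323 × 4.52% = 10.93%

10.93%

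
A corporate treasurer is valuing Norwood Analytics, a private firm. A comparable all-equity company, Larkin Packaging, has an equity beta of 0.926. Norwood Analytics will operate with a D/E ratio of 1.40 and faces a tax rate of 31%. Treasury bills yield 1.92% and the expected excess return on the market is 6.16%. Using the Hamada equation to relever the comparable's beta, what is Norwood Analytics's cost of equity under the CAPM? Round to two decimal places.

13.13%

β_L = β_U × [1 + (1 − t)(D/E)] = 0.926 × [1 + (1 − 0.31) × 1.40]
    = 0.926 × [1 + 0.69 × 1.40] = 0.926 × 1.9660 = 1.8205
E(R) = R_f + β_L × MRP = 1.92% + 1.8205 × 6.16% = 13.13%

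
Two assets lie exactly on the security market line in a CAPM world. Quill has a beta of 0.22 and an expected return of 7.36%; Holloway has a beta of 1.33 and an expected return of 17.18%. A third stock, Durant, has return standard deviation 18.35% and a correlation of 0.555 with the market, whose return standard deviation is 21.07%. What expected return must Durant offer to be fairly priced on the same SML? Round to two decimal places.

9.69%

MRP = (17.18% − 7.36%) / (1.33 − 0.22) = 8.8468%
R_f = 7.36% − 0.22 × 8.8468% = 5.4137%
β_Durant = ρ·σ_i/σ_m = 0.555 × 18.35 / 21.07 = 0.4834
E(R_Durant) = R_f + β × MRP = 5.4137% + 0.4834 × 8.8468% = 9.69%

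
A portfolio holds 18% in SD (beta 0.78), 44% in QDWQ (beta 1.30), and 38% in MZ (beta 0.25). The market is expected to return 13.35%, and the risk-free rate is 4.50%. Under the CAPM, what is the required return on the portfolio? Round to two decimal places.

11.65%

β_P = Σ w_i β_i = 0.18×0.78 + 0.44×1.30 + 0.38×0.25 = 0.8074
MRP = 13.35% − 4.50% = 8.85%
E(R_P) = R_f + β_P × MRP = 4.50% + 0.8074 × 8.85% = 11.65%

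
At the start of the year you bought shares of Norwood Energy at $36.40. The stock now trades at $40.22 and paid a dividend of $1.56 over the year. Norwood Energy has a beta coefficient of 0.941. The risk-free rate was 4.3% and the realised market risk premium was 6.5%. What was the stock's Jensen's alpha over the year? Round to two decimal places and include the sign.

Realised HPR = (P1 + D1 − P0) / P0 = (40.22 + 1.56 − 36.40) / 36.40 = 5.38 / 36.40 = 14.7802%
CAPM required = R_f + β·MRP = 4.3% + 0.941 × 6.5% = 10.4165%
α = realised − required = 14.7802% − 10.4165% = +4.36%

+4.36%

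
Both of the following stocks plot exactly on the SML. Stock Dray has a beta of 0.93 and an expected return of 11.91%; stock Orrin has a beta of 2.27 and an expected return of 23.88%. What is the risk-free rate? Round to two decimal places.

Both satisfy E(R) = R_f + β·MRP, so the slope of the SML is
MRP = (23.88% − 11.91%) / (2.27 − 0.93) = 11.97% / 1.34 = 8.9328%
R_f = E(R_Dray) − β_Dray·MRP = 11.91% − 0.93 × 8.9328% = 3.6025%

3.60%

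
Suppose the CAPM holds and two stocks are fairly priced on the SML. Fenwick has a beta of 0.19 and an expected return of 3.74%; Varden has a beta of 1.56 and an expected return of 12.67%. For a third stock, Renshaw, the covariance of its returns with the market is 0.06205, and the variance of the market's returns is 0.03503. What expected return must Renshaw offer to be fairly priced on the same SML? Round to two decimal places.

MRP = (12.67% − 3.74%) / (1.56 − 0.19) = 6.5182%
R_f = 3.74% − 0.19 × 6.5182% = 2.5015%
β_Renshaw = Cov / Var(R_m) = 0.06205 / 0.03503 = 1.7713
E(R_Renshaw) = R_f + β × MRP = 2.5015% + 1.7713 × 6.5182% = 14.05%

14.05%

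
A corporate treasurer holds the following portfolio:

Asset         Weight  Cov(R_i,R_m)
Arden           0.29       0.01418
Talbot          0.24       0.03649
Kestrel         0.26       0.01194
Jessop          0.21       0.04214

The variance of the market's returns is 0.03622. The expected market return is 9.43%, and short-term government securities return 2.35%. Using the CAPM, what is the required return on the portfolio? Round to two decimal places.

β_Arden = 0.01418 / 0.03622 = 0.3915
β_Talbot = 0.03649 / 0.03622 = 1.0075
β_Kestrel = 0.01194 / 0.03622 = 0.3297
β_Jessop = 0.04214 / 0.03622 = 1.1634
β_P = Σ w_i β_i = 0.29×0.3915 + 0.24×1.0075 + 0.26×0.3297 + 0.21×1.1634 = 0.6854
MRP = 9.43% − 2.35% = 7.08%
E(R_P) = R_f + β_P × MRP = 2.35% + 0.6854 × 7.08% = 7.20%

7.20%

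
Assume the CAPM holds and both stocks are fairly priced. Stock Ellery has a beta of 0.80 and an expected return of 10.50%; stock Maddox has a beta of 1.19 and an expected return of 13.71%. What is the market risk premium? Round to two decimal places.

Both satisfy E(R) = R_f + β·MRP, so the slope of the SML is
MRP = (13.71% − 10.50%) / (1.19 − 0.80) = 3.21% / 0.39 = 8.2308%

8.23%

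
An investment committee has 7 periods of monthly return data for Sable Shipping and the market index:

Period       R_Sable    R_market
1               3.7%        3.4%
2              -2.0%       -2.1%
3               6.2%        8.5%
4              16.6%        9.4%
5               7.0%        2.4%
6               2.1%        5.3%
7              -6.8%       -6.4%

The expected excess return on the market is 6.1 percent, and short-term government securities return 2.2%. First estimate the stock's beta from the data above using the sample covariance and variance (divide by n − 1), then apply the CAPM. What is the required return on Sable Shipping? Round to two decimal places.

Mean R_i = (3.7 − 2.0 + 6.2 + 16.6 + 7.0 + 2.1 − 6.8) / 7 = 3.8286%
Mean R_m = (3.4 − 2.1 + 8.5 + 9.4 + 2.4 + 5.3 − 6.4) / 7 = 2.9286%
Σ(R_i − R̄_i)(R_m − R̄_m) = 218.4843  ⇒  Cov = 218.4843 / 6 = 36.4141
Σ(R_m − R̄_m)² = 191.3543  ⇒  Var(R_m) = 191.3543 / 6 = 31.8924
β = Cov / Var(R_m) = 36.4141 / 31.8924 = 1.1418
E(R) = R_f + β × MRP = 2.2% + 1.1418 × 6.1% = 9.16%

9.16%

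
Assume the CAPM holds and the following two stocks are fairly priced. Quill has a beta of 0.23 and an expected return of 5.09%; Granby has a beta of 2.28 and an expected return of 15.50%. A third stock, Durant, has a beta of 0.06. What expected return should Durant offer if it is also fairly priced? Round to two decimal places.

4.23%

MRP (SML slope) = (15.50% − 5.09%) / (2.28 − 0.23) = 10.41% / 2.05 = 5.0780%
R_f (intercept) = 5.09% − 0.23 × 5.0780% = 3.9221%
E(R_Durant) = R_f + β × MRP = 3.9221% + 0.06 × 5.0780% = 4.23%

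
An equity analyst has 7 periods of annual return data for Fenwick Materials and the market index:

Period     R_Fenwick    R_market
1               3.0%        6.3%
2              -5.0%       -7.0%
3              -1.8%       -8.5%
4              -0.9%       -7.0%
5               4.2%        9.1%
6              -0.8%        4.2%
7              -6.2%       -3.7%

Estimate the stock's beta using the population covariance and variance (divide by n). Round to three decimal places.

0.397

Mean R_i = (3.0 − 5.0 − 1.8 − 0.9 + 4.2 − 0.8 − 6.2) / 7 = -1.0714%
Mean R_m = (6.3 − 7.0 − 8.5 − 7.0 + 9.1 + 4.2 − 3.7) / 7 = -0.9429%
Σ(R_i − R̄_i)(R_m − R̄_m) = 126.2286  ⇒  Cov = 126.2286 / 7 = 18.0327
Σ(R_m − R̄_m)² = 317.8571  ⇒  Var(R_m) = 317.8571 / 7 = 45.4082
β = Cov / Var(R_m) = 18.0327 / 45.4082 = 0.3971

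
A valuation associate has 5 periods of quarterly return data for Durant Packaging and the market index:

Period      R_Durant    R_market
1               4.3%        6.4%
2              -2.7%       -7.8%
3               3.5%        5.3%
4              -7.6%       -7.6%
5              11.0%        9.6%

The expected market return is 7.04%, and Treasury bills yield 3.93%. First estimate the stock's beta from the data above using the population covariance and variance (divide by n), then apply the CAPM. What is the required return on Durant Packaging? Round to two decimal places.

Mean R_i = (4.3 − 2.7 + 3.5 − 7.6 + 11.0) / 5 = 1.7000%
Mean R_m = (6.4 − 7.8 + 5.3 − 7.6 + 9.6) / 5 = 1.1800%
Σ(R_i − R̄_i)(R_m − R̄_m) = 220.4600  ⇒  Cov = 220.4600 / 5 = 44.0920
Σ(R_m − R̄_m)² = 272.8480  ⇒  Var(R_m) = 272.8480 / 5 = 54.5696
β = Cov / Var(R_m) = 44.0920 / 54.5696 = 0.8080
MRP = 7.04% − 3.93% = 3.11%
E(R) = R_f + β × MRP = 3.93% + 0.8080 × 3.11% = 6.44%

6.44%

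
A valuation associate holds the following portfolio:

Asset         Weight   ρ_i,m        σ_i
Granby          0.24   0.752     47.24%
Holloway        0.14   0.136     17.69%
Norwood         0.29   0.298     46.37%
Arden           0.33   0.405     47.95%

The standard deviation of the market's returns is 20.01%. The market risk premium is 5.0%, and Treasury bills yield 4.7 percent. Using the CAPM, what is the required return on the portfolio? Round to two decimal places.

β_Granby = 0.752 × 47.24% / 20.01% = 1.7753
β_Holloway = 0.136 × 17.69% / 20.01% = 0.1202
β_Norwood = 0.298 × 46.37% / 20.01% = 0.6906
β_Arden = 0.405 × 47.95% / 20.01% = 0.9705
β_P = Σ w_i β_i = 0.24×1.7753 + 0.14×0.1202 + 0.29×0.6906 + 0.33×0.9705 = 0.9634
E(R_P) = R_f + β_P × MRP = 4.7% + 0.9634 × 5.0% = 9.52%

9.52%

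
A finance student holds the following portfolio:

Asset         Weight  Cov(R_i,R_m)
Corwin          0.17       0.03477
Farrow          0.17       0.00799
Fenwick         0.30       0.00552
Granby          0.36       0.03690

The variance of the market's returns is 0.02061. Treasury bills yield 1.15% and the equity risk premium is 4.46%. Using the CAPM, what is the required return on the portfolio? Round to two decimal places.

β_Corwin = 0.03477 / 0.02061 = 1.6870
β_Farrow = 0.00799 / 0.02061 = 0.3877
β_Fenwick = 0.00552 / 0.02061 = 0.2678
β_Granby = 0.03690 / 0.02061 = 1.7904
β_P = Σ w_i β_i = 0.17×1.6870 + 0.17×0.3877 + 0.30×0.2678 + 0.36×1.7904 = 1.0776
E(R_P) = R_f + β_P × MRP = 1.15% + 1.0776 × 4.46% = 5.96%

5.96%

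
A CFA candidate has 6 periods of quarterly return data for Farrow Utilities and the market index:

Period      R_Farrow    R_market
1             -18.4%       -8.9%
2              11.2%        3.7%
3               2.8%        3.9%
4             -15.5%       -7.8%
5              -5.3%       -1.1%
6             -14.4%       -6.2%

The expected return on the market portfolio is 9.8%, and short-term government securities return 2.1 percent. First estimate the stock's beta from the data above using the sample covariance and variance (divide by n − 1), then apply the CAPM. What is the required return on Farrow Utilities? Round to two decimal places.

Mean R_i = (-18.4 + 11.2 + 2.8 − 15.5 − 5.3 − 14.4) / 6 = -6.6000%
Mean R_m = (-8.9 + 3.7 + 3.9 − 7.8 − 1.1 − 6.2) / 6 = -2.7333%
Σ(R_i − R̄_i)(R_m − R̄_m) = 323.8900  ⇒  Cov = 323.8900 / 5 = 64.7780
Σ(R_m − R̄_m)² = 163.7733  ⇒  Var(R_m) = 163.7733 / 5 = 32.7547
β = Cov / Var(R_m) = 64.7780 / 32.7547 = 1.9777
MRP = 9.8% − 2.1% = 7.70%
E(R) = R_f + β × MRP = 2.1% + 1.9777 × 7.7% = 17.33%

17.33%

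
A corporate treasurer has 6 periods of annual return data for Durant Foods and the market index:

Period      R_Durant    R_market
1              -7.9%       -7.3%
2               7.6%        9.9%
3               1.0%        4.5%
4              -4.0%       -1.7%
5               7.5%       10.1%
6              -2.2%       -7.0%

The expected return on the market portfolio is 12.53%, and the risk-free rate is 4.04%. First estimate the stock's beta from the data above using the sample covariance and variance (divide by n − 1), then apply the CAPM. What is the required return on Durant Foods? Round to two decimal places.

Mean R_i = (-7.9 + 7.6 + 1.0 − 4.0 + 7.5 − 2.2) / 6 = 0.3333%
Mean R_m = (-7.3 + 9.9 + 4.5 − 1.7 + 10.1 − 7.0) / 6 = 1.4167%
Σ(R_i − R̄_i)(R_m − R̄_m) = 232.5267  ⇒  Cov = 232.5267 / 5 = 46.5053
Σ(R_m − R̄_m)² = 313.4083  ⇒  Var(R_m) = 313.4083 / 5 = 62.6817
β = Cov / Var(R_m) = 46.5053 / 62.6817 = 0.7419
MRP = 12.53% − 4.04% = 8.49%
E(R) = R_f + β × MRP = 4.04% + 0.7419 × 8.49% = 10.34%

10.34%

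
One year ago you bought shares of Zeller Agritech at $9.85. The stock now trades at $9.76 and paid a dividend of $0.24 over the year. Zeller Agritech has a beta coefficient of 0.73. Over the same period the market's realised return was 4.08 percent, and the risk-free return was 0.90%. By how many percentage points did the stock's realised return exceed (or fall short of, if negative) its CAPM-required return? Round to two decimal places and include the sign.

Realised HPR = (P1 + D1 − P0) / P0 = (9.76 + 0.24 − 9.85) / 9.85 = 0.15 / 9.85 = 1.5228%
MRP = 4.08% − 0.90% = 3.18%
CAPM required = R_f + β·MRP = 0.90% + 0.73 × 3.18% = 3.2214%
α = realised − required = 1.5228% − 3.2214% = -1.70%

-1.70%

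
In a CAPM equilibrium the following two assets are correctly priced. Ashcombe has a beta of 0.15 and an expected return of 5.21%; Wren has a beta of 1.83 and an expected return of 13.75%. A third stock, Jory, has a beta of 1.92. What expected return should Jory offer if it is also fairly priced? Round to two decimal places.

MRP (SML slope) = (13.75% − 5.21%) / (1.83 − 0.15) = 8.54% / 1.68 = 5.0833%
R_f (intercept) = 5.21% − 0.15 × 5.0833% = 4.4475%
E(R_Jory) = R_f + β × MRP = 4.4475% + 1.92 × 5.0833% = 14.21%

14.21%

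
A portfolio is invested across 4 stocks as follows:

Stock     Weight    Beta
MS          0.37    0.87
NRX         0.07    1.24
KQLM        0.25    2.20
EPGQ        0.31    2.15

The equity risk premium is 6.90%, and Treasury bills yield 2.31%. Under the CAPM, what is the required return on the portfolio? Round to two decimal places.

β_P = Σ w_i β_i = 0.37×0.87 + 0.07×1.24 + 0.25×2.20 + 0.31×2.15 = 1.6252
E(R_P) = R_f + β_P × MRP = 2.31% + 1.6252 × 6.90% = 13.52%

13.52%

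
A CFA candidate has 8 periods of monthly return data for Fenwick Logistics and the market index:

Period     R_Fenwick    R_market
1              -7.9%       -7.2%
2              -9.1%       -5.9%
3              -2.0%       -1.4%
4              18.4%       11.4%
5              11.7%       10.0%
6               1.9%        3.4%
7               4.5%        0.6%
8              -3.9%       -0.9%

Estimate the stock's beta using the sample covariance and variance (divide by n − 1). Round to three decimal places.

Mean R_i = (-7.9 − 9.1 − 2.0 + 18.4 + 11.7 + 1.9 + 4.5 − 3.9) / 8 = 1.7000%
Mean R_m = (-7.2 − 5.9 − 1.4 + 11.4 + 10.0 + 3.4 + 0.6 − 0.9) / 8 = 1.2500%
Σ(R_i − R̄_i)(R_m − R̄_m) = 435.8000  ⇒  Cov = 435.8000 / 7 = 62.2571
Σ(R_m − R̄_m)² = 318.8000  ⇒  Var(R_m) = 318.8000 / 7 = 45.5429
β = Cov / Var(R_m) = 62.2571 / 45.5429 = 1.3670

1.367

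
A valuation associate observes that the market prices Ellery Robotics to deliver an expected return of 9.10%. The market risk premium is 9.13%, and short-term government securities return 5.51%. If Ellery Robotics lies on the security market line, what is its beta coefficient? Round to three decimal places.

β = (E(R) − R_f) / MRP = (9.10% − 5.51%) / 9.13% = 3.59% / 9.13% = 0.393

0.393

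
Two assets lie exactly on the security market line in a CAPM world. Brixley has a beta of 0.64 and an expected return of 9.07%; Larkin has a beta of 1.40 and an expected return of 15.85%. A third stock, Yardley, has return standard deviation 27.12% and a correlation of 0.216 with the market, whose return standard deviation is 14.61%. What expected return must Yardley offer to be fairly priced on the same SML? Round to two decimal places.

MRP = (15.85% − 9.07%) / (1.40 − 0.64) = 8.9211%
R_f = 9.07% − 0.64 × 8.9211% = 3.3605%
β_Yardley = ρ·σ_i/σ_m = 0.216 × 27.12 / 14.61 = 0.4010
E(R_Yardley) = R_f + β × MRP = 3.3605% + 0.4010 × 8.9211% = 6.94%

6.94%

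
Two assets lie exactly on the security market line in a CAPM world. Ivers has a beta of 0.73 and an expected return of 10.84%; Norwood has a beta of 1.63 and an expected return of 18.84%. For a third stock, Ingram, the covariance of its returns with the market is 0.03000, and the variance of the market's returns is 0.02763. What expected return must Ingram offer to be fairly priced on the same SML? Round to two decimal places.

MRP = (18.84% − 10.84%) / (1.63 − 0.73) = 8.8889%
R_f = 10.84% − 0.73 × 8.8889% = 4.3511%
β_Ingram = Cov / Var(R_m) = 0.03000 / 0.02763 = 1.0858
E(R_Ingram) = R_f + β × MRP = 4.3511% + 1.0858 × 8.8889% = 14.00%

14.00%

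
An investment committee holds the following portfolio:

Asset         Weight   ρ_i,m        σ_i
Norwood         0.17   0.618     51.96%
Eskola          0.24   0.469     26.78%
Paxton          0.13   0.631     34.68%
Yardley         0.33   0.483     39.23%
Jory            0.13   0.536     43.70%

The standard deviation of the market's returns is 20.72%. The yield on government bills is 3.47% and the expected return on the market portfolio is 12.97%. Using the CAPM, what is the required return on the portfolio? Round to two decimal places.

β_Norwood = 0.618 × 51.96% / 20.72% = 1.5498
β_Eskola = 0.469 × 26.78% / 20.72% = 0.6062
β_Paxton = 0.631 × 34.68% / 20.72% = 1.0561
β_Yardley = 0.483 × 39.23% / 20.72% = 0.9145
β_Jory = 0.536 × 43.70% / 20.72% = 1.1305
β_P = Σ w_i β_i = 0.17×1.5498 + 0.24×0.6062 + 0.13×1.0561 + 0.33×0.9145 + 0.13×1.1305 = 0.9950
MRP = 12.97% − 3.47% = 9.50%
E(R_P) = R_f + β_P × MRP = 3.47% + 0.9950 × 9.50% = 12.92%

12.92%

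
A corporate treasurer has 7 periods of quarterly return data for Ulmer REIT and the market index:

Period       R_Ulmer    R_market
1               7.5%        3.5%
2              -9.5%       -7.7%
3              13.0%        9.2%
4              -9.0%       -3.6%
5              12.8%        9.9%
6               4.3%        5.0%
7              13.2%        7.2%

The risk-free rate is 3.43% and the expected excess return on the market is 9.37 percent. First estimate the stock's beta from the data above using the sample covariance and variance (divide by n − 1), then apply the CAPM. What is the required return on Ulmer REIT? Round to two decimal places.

Mean R_i = (7.5 − 9.5 + 13.0 − 9.0 + 12.8 + 4.3 + 13.2) / 7 = 4.6143%
Mean R_m = (3.5 − 7.7 + 9.2 − 3.6 + 9.9 + 5.0 + 7.2) / 7 = 3.3571%
Σ(R_i − R̄_i)(R_m − R̄_m) = 386.2243  ⇒  Cov = 386.2243 / 6 = 64.3707
Σ(R_m − R̄_m)² = 265.0971  ⇒  Var(R_m) = 265.0971 / 6 = 44.1829
β = Cov / Var(R_m) = 64.3707 / 44.1829 = 1.4569
E(R) = R_f + β × MRP = 3.43% + 1.4569 × 9.37% = 17.08%

17.08%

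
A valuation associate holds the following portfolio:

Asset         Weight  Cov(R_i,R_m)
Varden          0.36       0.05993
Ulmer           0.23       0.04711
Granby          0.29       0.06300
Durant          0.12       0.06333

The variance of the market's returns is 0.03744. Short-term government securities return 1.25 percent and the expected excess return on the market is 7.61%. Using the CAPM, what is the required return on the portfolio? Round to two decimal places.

13.10%

β_Varden = 0.05993 / 0.03744 = 1.6007
β_Ulmer = 0.04711 / 0.03744 = 1.2583
β_Granby = 0.06300 / 0.03744 = 1.6827
β_Durant = 0.06333 / 0.03744 = 1.6915
β_P = Σ w_i β_i = 0.36×1.6007 + 0.23×1.2583 + 0.29×1.6827 + 0.12×1.6915 = 1.5566
E(R_P) = R_f + β_P × MRP = 1.25% + 1.5566 × 7.61% = 13.10%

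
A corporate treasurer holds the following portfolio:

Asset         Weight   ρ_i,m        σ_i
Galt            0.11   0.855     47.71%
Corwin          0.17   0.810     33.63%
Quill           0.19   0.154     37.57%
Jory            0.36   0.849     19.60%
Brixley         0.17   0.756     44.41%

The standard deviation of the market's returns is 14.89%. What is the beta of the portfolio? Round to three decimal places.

1.472

β_Galt = 0.855 × 47.71% / 14.89% = 2.7396
β_Corwin = 0.810 × 33.63% / 14.89% = 1.8294
β_Quill = 0.154 × 37.57% / 14.89% = 0.3886
β_Jory = 0.849 × 19.60% / 14.89% = 1.1176
β_Brixley = 0.756 × 44.41% / 14.89% = 2.2548
β_P = Σ w_i β_i = 0.11×2.7396 + 0.17×1.8294 + 0.19×0.3886 + 0.36×1.1176 + 0.17×2.2548 = 1.4718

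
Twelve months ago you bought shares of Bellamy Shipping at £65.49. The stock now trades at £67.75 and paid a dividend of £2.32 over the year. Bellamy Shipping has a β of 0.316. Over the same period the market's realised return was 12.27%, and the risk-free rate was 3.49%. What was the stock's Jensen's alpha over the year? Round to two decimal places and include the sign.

+0.73%

Realised HPR = (P1 + D1 − P0) / P0 = (67.75 + 2.32 − 65.49) / 65.49 = 4.58 / 65.49 = 6.9934%
MRP = 12.27% − 3.49% = 8.78%
CAPM required = R_f + β·MRP = 3.49% + 0.316 × 8.78% = 6.26448%
α = realised − required = 6.9934% − 6.26448% = +0.73%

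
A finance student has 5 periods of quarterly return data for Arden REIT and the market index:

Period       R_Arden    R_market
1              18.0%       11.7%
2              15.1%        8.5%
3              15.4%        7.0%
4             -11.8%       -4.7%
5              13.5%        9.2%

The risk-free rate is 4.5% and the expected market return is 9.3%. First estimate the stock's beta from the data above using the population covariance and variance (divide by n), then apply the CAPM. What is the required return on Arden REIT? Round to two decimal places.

13.52%

Mean R_i = (18.0 + 15.1 + 15.4 − 11.8 + 13.5) / 5 = 10.0400%
Mean R_m = (11.7 + 8.5 + 7.0 − 4.7 + 9.2) / 5 = 6.3400%
Σ(R_i − R̄_i)(R_m − R̄_m) = 308.1420  ⇒  Cov = 308.1420 / 5 = 61.6284
Σ(R_m − R̄_m)² = 163.8920  ⇒  Var(R_m) = 163.8920 / 5 = 32.7784
β = Cov / Var(R_m) = 61.6284 / 32.7784 = 1.8802
MRP = 9.3% − 4.5% = 4.80%
E(R) = R_f + β × MRP = 4.5% + 1.8802 × 4.8% = 13.52%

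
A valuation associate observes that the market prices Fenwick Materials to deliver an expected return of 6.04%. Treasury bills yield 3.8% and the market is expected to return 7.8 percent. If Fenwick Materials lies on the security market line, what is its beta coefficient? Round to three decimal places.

MRP = 7.8% − 3.8% = 4.00%
β = (E(R) − R_f) / MRP = (6.04% − 3.8%) / 4.0% = 2.24% / 4.0% = 0.560

0.560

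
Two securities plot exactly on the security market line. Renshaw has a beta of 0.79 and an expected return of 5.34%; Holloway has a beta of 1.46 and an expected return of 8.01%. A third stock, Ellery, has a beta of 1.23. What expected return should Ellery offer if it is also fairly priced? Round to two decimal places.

7.09%

MRP (SML slope) = (8.01% − 5.34%) / (1.46 − 0.79) = 2.67% / 0.67 = 3.9851%
R_f (intercept) = 5.34% − 0.79 × 3.9851% = 2.1918%
E(R_Ellery) = R_f + β × MRP = 2.1918% + 1.23 × 3.9851% = 7.09%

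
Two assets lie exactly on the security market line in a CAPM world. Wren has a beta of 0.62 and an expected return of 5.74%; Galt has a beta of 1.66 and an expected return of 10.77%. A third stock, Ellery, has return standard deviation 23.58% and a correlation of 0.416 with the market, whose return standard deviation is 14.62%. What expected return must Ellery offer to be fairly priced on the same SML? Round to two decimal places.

5.99%

MRP = (10.77% − 5.74%) / (1.66 − 0.62) = 4.8365%
R_f = 5.74% − 0.62 × 4.8365% = 2.7414%
β_Ellery = ρ·σ_i/σ_m = 0.416 × 23.58 / 14.62 = 0.6709
E(R_Ellery) = R_f + β × MRP = 2.7414% + 0.6709 × 4.8365% = 5.99%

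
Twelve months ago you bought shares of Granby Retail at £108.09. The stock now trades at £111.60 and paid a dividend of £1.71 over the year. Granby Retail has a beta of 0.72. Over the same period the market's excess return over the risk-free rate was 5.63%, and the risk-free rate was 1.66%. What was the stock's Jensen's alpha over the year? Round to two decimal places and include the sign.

-0.88%

Realised HPR = (P1 + D1 − P0) / P0 = (111.60 + 1.71 − 108.09) / 108.09 = 5.22 / 108.09 = 4.8293%
CAPM required = R_f + β·MRP = 1.66% + 0.72 × 5.63% = 5.7136%
α = realised − required = 4.8293% − 5.7136% = -0.88%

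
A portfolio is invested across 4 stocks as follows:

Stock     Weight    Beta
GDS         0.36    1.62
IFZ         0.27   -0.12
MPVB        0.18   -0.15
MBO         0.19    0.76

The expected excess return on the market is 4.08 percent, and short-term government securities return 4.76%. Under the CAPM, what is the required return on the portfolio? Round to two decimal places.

7.49%

β_P = Σ w_i β_i = 0.36×1.62 + 0.27×-0.12 + 0.18×-0.15 + 0.19×0.76 = 0.6682
E(R_P) = R_f + β_P × MRP = 4.76% + 0.6682 × 4.08% = 7.49%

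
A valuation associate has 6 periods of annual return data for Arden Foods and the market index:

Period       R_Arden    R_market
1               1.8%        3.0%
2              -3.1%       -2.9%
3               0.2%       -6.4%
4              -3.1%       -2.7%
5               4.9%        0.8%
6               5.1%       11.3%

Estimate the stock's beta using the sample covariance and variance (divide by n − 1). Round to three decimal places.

Mean R_i = (1.8 − 3.1 + 0.2 − 3.1 + 4.9 + 5.1) / 6 = 0.9667%
Mean R_m = (3.0 − 2.9 − 6.4 − 2.7 + 0.8 + 11.3) / 6 = 0.5167%
Σ(R_i − R̄_i)(R_m − R̄_m) = 80.0333  ⇒  Cov = 80.0333 / 5 = 16.0067
Σ(R_m − R̄_m)² = 192.3883  ⇒  Var(R_m) = 192.3883 / 5 = 38.4777
β = Cov / Var(R_m) = 16.0067 / 38.4777 = 0.4160

0.416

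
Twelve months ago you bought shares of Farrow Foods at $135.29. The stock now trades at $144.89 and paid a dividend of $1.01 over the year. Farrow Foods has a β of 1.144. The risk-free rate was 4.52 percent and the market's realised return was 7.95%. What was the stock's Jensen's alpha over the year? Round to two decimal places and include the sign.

-0.60%

Realised HPR = (P1 + D1 − P0) / P0 = (144.89 + 1.01 − 135.29) / 135.29 = 10.61 / 135.29 = 7.8424%
MRP = 7.95% − 4.52% = 3.43%
CAPM required = R_f + β·MRP = 4.52% + 1.144 × 3.43% = 8.44392%
α = realised − required = 7.8424% − 8.44392% = -0.60%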